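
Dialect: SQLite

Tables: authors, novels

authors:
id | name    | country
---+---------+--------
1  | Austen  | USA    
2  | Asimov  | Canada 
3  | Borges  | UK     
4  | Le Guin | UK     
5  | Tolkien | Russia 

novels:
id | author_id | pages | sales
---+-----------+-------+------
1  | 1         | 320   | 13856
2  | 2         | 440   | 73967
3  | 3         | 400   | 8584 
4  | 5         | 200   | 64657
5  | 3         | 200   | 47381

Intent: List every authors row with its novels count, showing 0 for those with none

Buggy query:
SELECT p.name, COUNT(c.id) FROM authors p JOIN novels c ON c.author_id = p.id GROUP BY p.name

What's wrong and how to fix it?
Bug: An inner join excludes parents with zero children

Fix: Switch to LEFT JOIN to retain unmatched parent rows

Corrected query:
SELECT p.name, COUNT(c.id) FROM authors p LEFT JOIN novels c ON c.author_id = p.id GROUP BY p.name

Result:
name    | COUNT(c.id)
--------+------------
Asimov  | 1          
Austen  | 1          
Borges  | 2          
Le Guin | 0          
Tolkien | 1          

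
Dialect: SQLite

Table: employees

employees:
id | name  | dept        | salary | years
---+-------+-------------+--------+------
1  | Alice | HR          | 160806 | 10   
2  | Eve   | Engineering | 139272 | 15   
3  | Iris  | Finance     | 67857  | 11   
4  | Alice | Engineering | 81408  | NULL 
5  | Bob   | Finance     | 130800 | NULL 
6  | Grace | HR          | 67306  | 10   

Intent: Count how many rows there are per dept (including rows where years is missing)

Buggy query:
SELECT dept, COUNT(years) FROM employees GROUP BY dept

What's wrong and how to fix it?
Bug: COUNT(column) counts non-NULL values only; rows with NULL years aren't counted

Fix: Replace COUNT(years) with COUNT(*)

Corrected query:
SELECT dept, COUNT(*) FROM employees GROUP BY dept

Result:
dept        | COUNT(*)
------------+---------
Engineering | 2       
Finance     | 2       
HR          | 2       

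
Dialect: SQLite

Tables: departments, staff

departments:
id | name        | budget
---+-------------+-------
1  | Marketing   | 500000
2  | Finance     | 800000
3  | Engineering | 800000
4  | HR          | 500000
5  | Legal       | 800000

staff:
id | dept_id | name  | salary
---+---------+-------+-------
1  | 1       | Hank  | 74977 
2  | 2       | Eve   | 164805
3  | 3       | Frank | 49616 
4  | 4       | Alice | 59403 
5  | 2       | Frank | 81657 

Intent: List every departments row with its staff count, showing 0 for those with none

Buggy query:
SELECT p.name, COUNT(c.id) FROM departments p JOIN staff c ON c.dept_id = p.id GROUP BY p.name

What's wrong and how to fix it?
Bug: INNER JOIN drops departments rows that have no matching staff rows

Fix: Use LEFT JOIN so parents without children still appear (COUNT(c.id) gives 0)

Corrected query:
SELECT p.name, COUNT(c.id) FROM departments p LEFT JOIN staff c ON c.dept_id = p.id GROUP BY p.name

Result:
name        | COUNT(c.id)
------------+------------
Engineering | 1          
Finance     | 2          
HR          | 1          
Legal       | 0          
Marketing   | 1          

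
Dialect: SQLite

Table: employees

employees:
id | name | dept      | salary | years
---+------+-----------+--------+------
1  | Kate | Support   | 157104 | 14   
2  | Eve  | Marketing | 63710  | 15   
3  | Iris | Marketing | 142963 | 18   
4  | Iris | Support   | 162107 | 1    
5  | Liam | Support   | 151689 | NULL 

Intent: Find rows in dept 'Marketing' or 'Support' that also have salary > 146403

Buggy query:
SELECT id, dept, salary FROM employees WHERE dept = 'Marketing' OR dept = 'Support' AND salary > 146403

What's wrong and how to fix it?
Bug: AND binds tighter than OR, so this parses as dept = 'Marketing' OR (dept = 'Support' AND salary > 146403)

Fix: Add parentheses around the OR so the AND applies to both alternatives

Corrected query:
SELECT id, dept, salary FROM employees WHERE (dept = 'Marketing' OR dept = 'Support') AND salary > 146403

Result:
id | dept    | salary
---+---------+-------
1  | Support | 157104
4  | Support | 162107
5  | Support | 151689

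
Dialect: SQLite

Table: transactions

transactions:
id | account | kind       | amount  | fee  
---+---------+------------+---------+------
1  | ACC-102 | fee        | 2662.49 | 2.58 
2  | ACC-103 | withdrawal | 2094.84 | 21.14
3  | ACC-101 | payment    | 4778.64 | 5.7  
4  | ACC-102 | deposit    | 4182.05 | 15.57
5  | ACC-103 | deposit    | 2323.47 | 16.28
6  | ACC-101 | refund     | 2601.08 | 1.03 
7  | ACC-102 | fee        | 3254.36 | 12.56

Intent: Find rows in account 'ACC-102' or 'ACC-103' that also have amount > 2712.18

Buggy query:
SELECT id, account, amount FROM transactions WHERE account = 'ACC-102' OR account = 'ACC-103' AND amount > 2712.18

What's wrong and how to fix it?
Bug: Without parentheses, AND is evaluated before OR, so the amount filter only applies to the 'ACC-103' branch

Fix: Group the OR with parentheses (or use IN), then AND the threshold

Corrected query:
SELECT id, account, amount FROM transactions WHERE (account = 'ACC-102' OR account = 'ACC-103') AND amount > 2712.18

Result:
id | account | amount 
---+---------+--------
4  | ACC-102 | 4182.05
7  | ACC-102 | 3254.36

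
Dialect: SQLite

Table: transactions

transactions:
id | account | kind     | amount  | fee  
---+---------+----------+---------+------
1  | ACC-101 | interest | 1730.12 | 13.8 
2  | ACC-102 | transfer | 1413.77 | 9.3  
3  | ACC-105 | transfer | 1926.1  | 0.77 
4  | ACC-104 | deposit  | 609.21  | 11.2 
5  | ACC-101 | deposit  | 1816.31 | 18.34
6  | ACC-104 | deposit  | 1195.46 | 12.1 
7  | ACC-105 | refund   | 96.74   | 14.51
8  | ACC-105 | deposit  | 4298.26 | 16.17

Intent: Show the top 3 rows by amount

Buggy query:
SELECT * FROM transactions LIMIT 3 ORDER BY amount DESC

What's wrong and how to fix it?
Bug: LIMIT must come after ORDER BY

Fix: Sort with ORDER BY, then apply LIMIT

Corrected query:
SELECT * FROM transactions ORDER BY amount DESC LIMIT 3

Result:
id | account | kind     | amount  | fee  
---+---------+----------+---------+------
8  | ACC-105 | deposit  | 4298.26 | 16.17
3  | ACC-105 | transfer | 1926.1  | 0.77 
5  | ACC-101 | deposit  | 1816.31 | 18.34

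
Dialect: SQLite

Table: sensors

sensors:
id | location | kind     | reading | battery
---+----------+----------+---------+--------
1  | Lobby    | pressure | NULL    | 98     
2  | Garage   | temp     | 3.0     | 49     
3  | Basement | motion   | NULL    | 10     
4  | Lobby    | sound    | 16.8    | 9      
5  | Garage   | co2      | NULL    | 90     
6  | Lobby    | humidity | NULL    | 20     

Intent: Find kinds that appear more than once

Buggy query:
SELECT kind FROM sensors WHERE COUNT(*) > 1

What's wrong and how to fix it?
Bug: WHERE can't reference COUNT(*); aggregates are computed after WHERE

Fix: Group first, then use HAVING for the count condition

Corrected query:
SELECT kind FROM sensors GROUP BY kind HAVING COUNT(*) > 1

Result:
(no rows)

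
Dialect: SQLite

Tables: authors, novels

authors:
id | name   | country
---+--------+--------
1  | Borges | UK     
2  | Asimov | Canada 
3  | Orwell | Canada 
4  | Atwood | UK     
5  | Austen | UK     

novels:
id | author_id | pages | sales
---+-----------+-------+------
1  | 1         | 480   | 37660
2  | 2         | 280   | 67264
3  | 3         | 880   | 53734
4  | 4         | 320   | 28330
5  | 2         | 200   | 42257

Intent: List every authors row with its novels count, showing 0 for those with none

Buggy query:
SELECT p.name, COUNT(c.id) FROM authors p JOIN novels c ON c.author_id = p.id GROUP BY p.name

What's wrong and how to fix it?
Bug: An inner join excludes parents with zero children

Fix: Switch to LEFT JOIN to retain unmatched parent rows

Corrected query:
SELECT p.name, COUNT(c.id) FROM authors p LEFT JOIN novels c ON c.author_id = p.id GROUP BY p.name

Result:
name   | COUNT(c.id)
-------+------------
Asimov | 2          
Atwood | 1          
Austen | 0          
Borges | 1          
Orwell | 1          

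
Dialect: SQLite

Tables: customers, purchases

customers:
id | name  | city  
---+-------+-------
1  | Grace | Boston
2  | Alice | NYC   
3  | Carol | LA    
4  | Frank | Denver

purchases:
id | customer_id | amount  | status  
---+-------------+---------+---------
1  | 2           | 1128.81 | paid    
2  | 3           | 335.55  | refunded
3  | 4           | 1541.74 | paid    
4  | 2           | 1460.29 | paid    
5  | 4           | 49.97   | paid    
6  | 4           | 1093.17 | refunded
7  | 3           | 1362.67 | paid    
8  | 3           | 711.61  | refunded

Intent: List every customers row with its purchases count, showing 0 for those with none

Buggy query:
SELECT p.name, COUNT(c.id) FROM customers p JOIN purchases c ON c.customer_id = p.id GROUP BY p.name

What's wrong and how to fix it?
Bug: An inner join excludes parents with zero children

Fix: Switch to LEFT JOIN to retain unmatched parent rows

Corrected query:
SELECT p.name, COUNT(c.id) FROM customers p LEFT JOIN purchases c ON c.customer_id = p.id GROUP BY p.name

Result:
name  | COUNT(c.id)
------+------------
Alice | 2          
Carol | 3          
Frank | 3          
Grace | 0          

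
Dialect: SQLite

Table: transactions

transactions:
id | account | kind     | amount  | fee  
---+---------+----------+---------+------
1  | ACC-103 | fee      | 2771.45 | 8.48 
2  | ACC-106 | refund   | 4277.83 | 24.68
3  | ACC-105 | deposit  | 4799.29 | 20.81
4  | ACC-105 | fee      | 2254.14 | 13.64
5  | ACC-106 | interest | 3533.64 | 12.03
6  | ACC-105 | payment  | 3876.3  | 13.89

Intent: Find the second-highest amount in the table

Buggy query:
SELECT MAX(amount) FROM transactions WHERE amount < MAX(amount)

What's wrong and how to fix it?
Bug: MAX(amount) on the right of the comparison is an aggregate-in-WHERE error

Fix: Compute the overall MAX in a subquery, then take MAX of rows below it

Corrected query:
SELECT MAX(amount) FROM transactions WHERE amount < (SELECT MAX(amount) FROM transactions)

Result:
MAX(amount)
-----------
4277.83    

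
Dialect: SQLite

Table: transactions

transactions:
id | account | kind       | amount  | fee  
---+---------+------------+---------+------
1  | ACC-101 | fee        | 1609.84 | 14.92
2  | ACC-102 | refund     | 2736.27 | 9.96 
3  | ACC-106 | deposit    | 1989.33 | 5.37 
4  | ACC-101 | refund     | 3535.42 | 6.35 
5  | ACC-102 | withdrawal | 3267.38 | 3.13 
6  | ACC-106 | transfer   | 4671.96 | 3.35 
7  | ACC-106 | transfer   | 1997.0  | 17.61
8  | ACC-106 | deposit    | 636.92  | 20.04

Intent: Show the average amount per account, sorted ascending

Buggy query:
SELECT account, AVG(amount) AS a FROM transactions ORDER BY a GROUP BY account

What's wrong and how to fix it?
Bug: ORDER BY appears before GROUP BY; SQL clause order requires GROUP BY first

Fix: Move ORDER BY to the end, after GROUP BY

Corrected query:
SELECT account, AVG(amount) AS a FROM transactions GROUP BY account ORDER BY a

Result:
account | a        
--------+----------
ACC-106 | 2323.8025
ACC-101 | 2572.63  
ACC-102 | 3001.825 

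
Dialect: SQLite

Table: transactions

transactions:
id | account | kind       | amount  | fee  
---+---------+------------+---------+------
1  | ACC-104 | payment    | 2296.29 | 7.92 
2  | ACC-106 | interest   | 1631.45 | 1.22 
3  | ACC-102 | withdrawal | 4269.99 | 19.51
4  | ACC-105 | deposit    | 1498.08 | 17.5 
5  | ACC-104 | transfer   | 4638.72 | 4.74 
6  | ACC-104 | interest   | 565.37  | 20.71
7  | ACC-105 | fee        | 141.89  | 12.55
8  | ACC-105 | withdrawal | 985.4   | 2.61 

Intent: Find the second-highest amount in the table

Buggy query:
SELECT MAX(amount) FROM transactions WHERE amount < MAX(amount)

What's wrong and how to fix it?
Bug: MAX(amount) on the right of the comparison is an aggregate-in-WHERE error

Fix: Compute the overall MAX in a subquery, then take MAX of rows below it

Corrected query:
SELECT MAX(amount) FROM transactions WHERE amount < (SELECT MAX(amount) FROM transactions)

Result:
MAX(amount)
-----------
4269.99    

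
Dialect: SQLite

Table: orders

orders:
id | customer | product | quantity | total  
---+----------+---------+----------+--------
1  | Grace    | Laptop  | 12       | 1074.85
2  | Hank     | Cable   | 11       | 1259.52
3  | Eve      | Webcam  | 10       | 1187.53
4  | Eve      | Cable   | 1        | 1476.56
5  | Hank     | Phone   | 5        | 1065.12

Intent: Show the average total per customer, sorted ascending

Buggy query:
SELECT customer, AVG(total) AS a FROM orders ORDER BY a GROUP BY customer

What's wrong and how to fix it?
Bug: ORDER BY appears before GROUP BY; SQL clause order requires GROUP BY first

Fix: Move ORDER BY to the end, after GROUP BY

Corrected query:
SELECT customer, AVG(total) AS a FROM orders GROUP BY customer ORDER BY a

Result:
customer | a       
---------+---------
Grace    | 1074.85 
Hank     | 1162.32 
Eve      | 1332.045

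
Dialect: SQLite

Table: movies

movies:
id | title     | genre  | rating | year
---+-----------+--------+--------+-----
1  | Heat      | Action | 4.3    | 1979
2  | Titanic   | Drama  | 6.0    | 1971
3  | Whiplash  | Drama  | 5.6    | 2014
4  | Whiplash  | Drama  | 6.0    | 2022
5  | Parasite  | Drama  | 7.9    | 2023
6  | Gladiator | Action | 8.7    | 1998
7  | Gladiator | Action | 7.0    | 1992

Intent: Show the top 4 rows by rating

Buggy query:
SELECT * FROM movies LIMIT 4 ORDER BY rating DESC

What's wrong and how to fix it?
Bug: LIMIT must come after ORDER BY

Fix: Swap the clauses: ORDER BY first, then LIMIT

Corrected query:
SELECT * FROM movies ORDER BY rating DESC LIMIT 4

Result:
id | title     | genre  | rating | year
---+-----------+--------+--------+-----
6  | Gladiator | Action | 8.7    | 1998
5  | Parasite  | Drama  | 7.9    | 2023
7  | Gladiator | Action | 7      | 1992
2  | Titanic   | Drama  | 6      | 1971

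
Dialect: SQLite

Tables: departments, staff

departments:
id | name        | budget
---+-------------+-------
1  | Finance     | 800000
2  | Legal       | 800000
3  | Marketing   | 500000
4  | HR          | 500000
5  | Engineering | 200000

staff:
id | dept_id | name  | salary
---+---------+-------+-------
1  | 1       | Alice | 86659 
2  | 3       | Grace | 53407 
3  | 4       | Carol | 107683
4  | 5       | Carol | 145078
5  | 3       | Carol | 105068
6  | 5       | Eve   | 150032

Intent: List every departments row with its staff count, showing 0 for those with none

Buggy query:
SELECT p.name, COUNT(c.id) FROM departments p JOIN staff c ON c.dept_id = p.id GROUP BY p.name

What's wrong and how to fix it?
Bug: An inner join excludes parents with zero children

Fix: Use LEFT JOIN so parents without children still appear (COUNT(c.id) gives 0)

Corrected query:
SELECT p.name, COUNT(c.id) FROM departments p LEFT JOIN staff c ON c.dept_id = p.id GROUP BY p.name

Result:
name        | COUNT(c.id)
------------+------------
Engineering | 2          
Finance     | 1          
HR          | 1          
Legal       | 0          
Marketing   | 2          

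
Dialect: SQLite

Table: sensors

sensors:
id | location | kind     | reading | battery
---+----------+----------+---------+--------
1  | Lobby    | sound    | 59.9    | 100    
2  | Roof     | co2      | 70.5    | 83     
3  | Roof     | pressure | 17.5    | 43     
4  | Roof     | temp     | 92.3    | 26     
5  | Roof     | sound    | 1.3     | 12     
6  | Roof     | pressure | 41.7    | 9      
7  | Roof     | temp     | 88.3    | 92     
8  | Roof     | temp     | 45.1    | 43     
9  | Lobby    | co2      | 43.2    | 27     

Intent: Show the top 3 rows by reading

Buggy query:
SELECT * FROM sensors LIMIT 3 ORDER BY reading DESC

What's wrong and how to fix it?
Bug: ORDER BY cannot follow LIMIT; LIMIT is the final clause

Fix: Sort with ORDER BY, then apply LIMIT

Corrected query:
SELECT * FROM sensors ORDER BY reading DESC LIMIT 3

Result:
id | location | kind | reading | battery
---+----------+------+---------+--------
4  | Roof     | temp | 92.3    | 26     
7  | Roof     | temp | 88.3    | 92     
2  | Roof     | co2  | 70.5    | 83     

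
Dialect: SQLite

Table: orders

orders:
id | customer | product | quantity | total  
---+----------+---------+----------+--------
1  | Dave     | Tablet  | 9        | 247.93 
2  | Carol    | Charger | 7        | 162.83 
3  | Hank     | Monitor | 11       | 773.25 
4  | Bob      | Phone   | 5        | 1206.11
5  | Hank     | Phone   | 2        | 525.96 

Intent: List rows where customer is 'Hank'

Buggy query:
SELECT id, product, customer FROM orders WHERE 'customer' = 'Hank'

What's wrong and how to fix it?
Bug: 'customer' in single quotes is a string literal, not the column; the comparison is literal-vs-literal and never true

Fix: Reference the column as customer without single quotes

Corrected query:
SELECT id, product, customer FROM orders WHERE customer = 'Hank'

Result:
id | product | customer
---+---------+---------
3  | Monitor | Hank    
5  | Phone   | Hank    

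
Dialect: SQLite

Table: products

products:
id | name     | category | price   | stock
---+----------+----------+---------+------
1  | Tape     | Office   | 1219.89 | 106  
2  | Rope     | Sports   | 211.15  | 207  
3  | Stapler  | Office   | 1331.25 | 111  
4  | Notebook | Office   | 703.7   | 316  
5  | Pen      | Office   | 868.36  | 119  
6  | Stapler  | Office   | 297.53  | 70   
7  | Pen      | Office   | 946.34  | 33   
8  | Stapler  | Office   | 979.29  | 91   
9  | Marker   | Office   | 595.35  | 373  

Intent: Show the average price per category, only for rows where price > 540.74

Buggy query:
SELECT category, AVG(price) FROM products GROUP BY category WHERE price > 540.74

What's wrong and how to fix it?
Bug: Row-level WHERE must come before GROUP BY in the clause order

Fix: Move the WHERE clause before GROUP BY

Corrected query:
SELECT category, AVG(price) FROM products WHERE price > 540.74 GROUP BY category

Result:
category | AVG(price)
---------+-----------
Office   | 949.168571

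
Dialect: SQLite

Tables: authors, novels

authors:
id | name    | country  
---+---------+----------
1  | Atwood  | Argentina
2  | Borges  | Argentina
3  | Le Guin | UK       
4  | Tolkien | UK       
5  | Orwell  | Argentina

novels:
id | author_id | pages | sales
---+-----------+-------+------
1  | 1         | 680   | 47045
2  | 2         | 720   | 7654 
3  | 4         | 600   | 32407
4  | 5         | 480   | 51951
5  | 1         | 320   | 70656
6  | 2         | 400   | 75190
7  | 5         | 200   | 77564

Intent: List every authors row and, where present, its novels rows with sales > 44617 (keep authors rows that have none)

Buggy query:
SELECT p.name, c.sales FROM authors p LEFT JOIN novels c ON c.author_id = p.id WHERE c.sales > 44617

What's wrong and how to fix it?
Bug: Filtering c.sales in WHERE discards the NULL rows produced by LEFT JOIN, turning it into an inner join

Fix: Put 'c.sales > 44617' in the JOIN's ON clause instead of WHERE

Corrected query:
SELECT p.name, c.sales FROM authors p LEFT JOIN novels c ON c.author_id = p.id AND c.sales > 44617

Result:
name    | sales
--------+------
Atwood  | 47045
Atwood  | 70656
Borges  | 75190
Le Guin | NULL 
Tolkien | NULL 
Orwell  | 51951
Orwell  | 77564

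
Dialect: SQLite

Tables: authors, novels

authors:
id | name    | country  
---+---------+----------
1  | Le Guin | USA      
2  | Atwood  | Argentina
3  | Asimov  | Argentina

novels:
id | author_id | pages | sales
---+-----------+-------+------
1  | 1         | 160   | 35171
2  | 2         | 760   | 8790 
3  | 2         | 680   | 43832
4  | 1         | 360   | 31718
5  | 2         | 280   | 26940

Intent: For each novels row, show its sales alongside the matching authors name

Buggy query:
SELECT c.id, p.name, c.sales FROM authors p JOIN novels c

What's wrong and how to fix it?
Bug: JOIN with no ON clause produces a cartesian product; every novels row pairs with every authors row

Fix: Specify the join condition linking the foreign key to the parent id

Corrected query:
SELECT c.id, p.name, c.sales FROM authors p JOIN novels c ON c.author_id = p.id

Result:
id | name    | sales
---+---------+------
1  | Le Guin | 35171
2  | Atwood  | 8790 
3  | Atwood  | 43832
4  | Le Guin | 31718
5  | Atwood  | 26940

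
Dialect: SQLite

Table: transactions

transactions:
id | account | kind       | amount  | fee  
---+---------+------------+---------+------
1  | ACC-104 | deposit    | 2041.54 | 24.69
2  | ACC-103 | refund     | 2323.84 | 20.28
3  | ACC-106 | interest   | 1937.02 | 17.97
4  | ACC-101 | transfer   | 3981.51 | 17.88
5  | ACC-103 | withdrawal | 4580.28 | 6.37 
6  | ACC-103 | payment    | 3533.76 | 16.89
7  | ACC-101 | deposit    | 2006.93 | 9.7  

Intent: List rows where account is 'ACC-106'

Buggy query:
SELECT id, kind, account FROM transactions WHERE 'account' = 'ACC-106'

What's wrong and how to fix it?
Bug: Single quotes denote string literals in SQL; the column name is being compared as a constant string

Fix: Remove the quotes around the column name (or use double quotes for an identifier)

Corrected query:
SELECT id, kind, account FROM transactions WHERE account = 'ACC-106'

Result:
id | kind     | account
---+----------+--------
3  | interest | ACC-106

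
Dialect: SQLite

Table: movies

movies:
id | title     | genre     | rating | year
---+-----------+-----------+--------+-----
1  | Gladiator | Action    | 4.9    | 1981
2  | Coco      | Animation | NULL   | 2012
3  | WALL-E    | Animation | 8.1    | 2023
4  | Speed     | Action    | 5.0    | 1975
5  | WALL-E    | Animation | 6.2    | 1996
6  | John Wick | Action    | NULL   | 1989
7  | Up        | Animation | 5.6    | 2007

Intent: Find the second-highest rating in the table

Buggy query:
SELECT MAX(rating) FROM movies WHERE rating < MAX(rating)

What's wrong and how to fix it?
Bug: MAX(rating) on the right of the comparison is an aggregate-in-WHERE error

Fix: Compute the overall MAX in a subquery, then take MAX of rows below it

Corrected query:
SELECT MAX(rating) FROM movies WHERE rating < (SELECT MAX(rating) FROM movies)

Result:
MAX(rating)
-----------
6.2        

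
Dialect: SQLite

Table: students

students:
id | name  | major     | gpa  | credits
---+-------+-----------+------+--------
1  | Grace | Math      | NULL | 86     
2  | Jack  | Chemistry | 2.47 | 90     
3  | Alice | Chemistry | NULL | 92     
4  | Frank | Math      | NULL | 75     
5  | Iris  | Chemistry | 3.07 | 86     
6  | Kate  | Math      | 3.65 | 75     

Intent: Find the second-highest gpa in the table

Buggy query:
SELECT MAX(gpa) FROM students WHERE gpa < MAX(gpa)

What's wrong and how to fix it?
Bug: MAX(gpa) on the right of the comparison is an aggregate-in-WHERE error

Fix: Put the inner MAX in a scalar subquery

Corrected query:
SELECT MAX(gpa) FROM students WHERE gpa < (SELECT MAX(gpa) FROM students)

Result:
MAX(gpa)
--------
3.07    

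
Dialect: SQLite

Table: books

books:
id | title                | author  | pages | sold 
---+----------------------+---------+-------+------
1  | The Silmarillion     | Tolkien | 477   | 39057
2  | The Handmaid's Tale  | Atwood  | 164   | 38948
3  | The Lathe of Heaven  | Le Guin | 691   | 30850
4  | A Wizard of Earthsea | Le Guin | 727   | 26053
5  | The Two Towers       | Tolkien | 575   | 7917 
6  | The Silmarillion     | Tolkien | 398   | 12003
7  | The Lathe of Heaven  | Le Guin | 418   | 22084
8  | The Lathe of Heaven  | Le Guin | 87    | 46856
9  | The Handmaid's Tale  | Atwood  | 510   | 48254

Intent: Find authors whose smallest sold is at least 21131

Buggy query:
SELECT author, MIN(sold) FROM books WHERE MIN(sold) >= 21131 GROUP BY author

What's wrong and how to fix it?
Bug: MIN() in WHERE is a misuse of aggregate

Fix: Use HAVING for the per-group MIN condition

Corrected query:
SELECT author, MIN(sold) FROM books GROUP BY author HAVING MIN(sold) >= 21131

Result:
author  | MIN(sold)
--------+----------
Atwood  | 38948    
Le Guin | 22084    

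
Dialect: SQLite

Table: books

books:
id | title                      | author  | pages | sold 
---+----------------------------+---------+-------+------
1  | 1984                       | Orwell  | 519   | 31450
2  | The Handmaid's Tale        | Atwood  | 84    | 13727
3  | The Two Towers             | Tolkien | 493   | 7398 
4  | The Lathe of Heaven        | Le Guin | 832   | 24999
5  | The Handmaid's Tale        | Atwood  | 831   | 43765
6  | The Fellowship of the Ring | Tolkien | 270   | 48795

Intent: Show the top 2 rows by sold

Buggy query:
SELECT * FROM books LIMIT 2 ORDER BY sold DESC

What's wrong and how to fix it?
Bug: ORDER BY cannot follow LIMIT; LIMIT is the final clause

Fix: Swap the clauses: ORDER BY first, then LIMIT

Corrected query:
SELECT * FROM books ORDER BY sold DESC LIMIT 2

Result:
id | title                      | author  | pages | sold 
---+----------------------------+---------+-------+------
6  | The Fellowship of the Ring | Tolkien | 270   | 48795
5  | The Handmaid's Tale        | Atwood  | 831   | 43765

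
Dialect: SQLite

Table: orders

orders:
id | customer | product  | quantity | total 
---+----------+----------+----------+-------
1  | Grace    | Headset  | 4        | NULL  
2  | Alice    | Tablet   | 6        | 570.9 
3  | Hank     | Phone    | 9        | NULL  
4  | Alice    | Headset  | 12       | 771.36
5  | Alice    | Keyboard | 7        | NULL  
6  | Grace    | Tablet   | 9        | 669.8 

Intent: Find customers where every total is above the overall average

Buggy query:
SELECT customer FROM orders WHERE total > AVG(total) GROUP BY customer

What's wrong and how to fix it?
Bug: AVG() is an aggregate; it can't sit directly in WHERE

Fix: Use a subquery for AVG and a HAVING MIN(...) filter so the condition holds for every row in the group

Corrected query:
SELECT customer FROM orders GROUP BY customer HAVING MIN(total) > (SELECT AVG(total) FROM orders)

Result:
(no rows)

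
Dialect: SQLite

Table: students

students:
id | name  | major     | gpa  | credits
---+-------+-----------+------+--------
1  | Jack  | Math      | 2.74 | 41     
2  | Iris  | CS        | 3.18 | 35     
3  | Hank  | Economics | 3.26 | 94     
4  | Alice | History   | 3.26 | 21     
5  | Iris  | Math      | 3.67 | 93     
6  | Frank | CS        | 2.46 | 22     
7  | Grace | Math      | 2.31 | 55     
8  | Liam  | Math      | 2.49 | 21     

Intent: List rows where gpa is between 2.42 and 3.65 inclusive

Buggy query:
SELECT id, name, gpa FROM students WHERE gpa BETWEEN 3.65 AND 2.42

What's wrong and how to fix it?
Bug: The bounds are reversed; BETWEEN a AND b requires a <= b to match anything

Fix: Swap the bounds so the smaller value comes first

Corrected query:
SELECT id, name, gpa FROM students WHERE gpa BETWEEN 2.42 AND 3.65

Result:
id | name  | gpa 
---+-------+-----
1  | Jack  | 2.74
2  | Iris  | 3.18
3  | Hank  | 3.26
4  | Alice | 3.26
6  | Frank | 2.46
8  | Liam  | 2.49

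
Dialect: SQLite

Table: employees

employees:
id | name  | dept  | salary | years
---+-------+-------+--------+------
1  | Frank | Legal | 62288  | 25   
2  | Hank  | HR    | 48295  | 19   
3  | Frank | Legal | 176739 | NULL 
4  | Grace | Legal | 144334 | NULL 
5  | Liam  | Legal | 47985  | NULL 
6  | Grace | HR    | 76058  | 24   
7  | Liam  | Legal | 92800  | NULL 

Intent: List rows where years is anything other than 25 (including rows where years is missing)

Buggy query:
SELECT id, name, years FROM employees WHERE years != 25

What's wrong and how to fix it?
Bug: Inequality against NULL is unknown, not true; rows with NULL are dropped

Fix: Handle NULL separately with IS NULL alongside the inequality

Corrected query:
SELECT id, name, years FROM employees WHERE years != 25 OR years IS NULL

Result:
id | name  | years
---+-------+------
2  | Hank  | 19   
3  | Frank | NULL 
4  | Grace | NULL 
5  | Liam  | NULL 
6  | Grace | 24   
7  | Liam  | NULL 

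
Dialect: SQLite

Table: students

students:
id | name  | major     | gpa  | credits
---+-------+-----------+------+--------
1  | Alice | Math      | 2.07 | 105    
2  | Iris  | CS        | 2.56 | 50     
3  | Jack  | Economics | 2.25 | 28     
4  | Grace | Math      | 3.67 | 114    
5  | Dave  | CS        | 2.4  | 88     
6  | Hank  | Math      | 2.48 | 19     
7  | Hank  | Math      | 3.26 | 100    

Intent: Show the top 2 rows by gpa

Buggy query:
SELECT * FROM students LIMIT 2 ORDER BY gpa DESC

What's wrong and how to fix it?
Bug: ORDER BY cannot follow LIMIT; LIMIT is the final clause

Fix: Sort with ORDER BY, then apply LIMIT

Corrected query:
SELECT * FROM students ORDER BY gpa DESC LIMIT 2

Result:
id | name  | major | gpa  | credits
---+-------+-------+------+--------
4  | Grace | Math  | 3.67 | 114    
7  | Hank  | Math  | 3.26 | 100    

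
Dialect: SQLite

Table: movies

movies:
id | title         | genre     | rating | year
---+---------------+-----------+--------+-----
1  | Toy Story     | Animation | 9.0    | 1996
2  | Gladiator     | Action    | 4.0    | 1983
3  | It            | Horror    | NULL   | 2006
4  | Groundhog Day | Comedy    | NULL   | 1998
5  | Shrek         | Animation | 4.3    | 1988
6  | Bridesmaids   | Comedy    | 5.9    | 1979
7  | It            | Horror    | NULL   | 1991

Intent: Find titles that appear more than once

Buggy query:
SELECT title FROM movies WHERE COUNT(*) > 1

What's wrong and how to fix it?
Bug: COUNT(*) is an aggregate and cannot be used in WHERE

Fix: GROUP BY title, then filter groups with HAVING COUNT(*) > 1

Corrected query:
SELECT title FROM movies GROUP BY title HAVING COUNT(*) > 1

Result:
title
-----
It   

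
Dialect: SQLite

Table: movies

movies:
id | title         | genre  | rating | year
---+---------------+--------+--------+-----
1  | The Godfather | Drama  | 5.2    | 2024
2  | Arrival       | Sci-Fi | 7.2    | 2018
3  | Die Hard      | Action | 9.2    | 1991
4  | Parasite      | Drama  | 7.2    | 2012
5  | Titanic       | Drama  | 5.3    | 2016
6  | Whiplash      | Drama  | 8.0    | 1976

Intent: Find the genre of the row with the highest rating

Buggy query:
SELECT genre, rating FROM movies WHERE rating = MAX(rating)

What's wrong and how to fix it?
Bug: MAX(rating) is an aggregate and cannot be used directly in WHERE

Fix: Wrap MAX in a scalar subquery so WHERE compares against a single value

Corrected query:
SELECT genre, rating FROM movies WHERE rating = (SELECT MAX(rating) FROM movies)

Result:
genre  | rating
-------+-------
Action | 9.2   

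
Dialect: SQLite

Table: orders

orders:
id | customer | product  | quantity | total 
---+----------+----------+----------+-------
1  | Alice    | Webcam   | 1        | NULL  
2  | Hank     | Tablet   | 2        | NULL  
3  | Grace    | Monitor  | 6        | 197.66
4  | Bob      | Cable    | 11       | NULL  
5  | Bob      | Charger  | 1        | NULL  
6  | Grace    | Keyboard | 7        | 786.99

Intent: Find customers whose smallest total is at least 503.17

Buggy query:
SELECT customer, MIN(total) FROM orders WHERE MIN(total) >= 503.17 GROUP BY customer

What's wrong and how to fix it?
Bug: MIN() in WHERE is a misuse of aggregate

Fix: Use HAVING for the per-group MIN condition

Corrected query:
SELECT customer, MIN(total) FROM orders GROUP BY customer HAVING MIN(total) >= 503.17

Result:
(no rows)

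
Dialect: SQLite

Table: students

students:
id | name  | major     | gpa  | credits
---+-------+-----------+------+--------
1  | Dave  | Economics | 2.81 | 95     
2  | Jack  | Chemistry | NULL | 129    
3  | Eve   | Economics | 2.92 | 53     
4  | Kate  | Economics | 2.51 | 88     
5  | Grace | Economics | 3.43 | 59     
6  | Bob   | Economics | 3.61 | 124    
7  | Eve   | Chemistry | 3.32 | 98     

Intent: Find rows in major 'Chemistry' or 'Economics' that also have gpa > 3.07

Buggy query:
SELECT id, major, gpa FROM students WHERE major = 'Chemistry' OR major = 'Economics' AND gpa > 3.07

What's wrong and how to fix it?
Bug: Without parentheses, AND is evaluated before OR, so the gpa filter only applies to the 'Economics' branch

Fix: Add parentheses around the OR so the AND applies to both alternatives

Corrected query:
SELECT id, major, gpa FROM students WHERE (major = 'Chemistry' OR major = 'Economics') AND gpa > 3.07

Result:
id | major     | gpa 
---+-----------+-----
5  | Economics | 3.43
6  | Economics | 3.61
7  | Chemistry | 3.32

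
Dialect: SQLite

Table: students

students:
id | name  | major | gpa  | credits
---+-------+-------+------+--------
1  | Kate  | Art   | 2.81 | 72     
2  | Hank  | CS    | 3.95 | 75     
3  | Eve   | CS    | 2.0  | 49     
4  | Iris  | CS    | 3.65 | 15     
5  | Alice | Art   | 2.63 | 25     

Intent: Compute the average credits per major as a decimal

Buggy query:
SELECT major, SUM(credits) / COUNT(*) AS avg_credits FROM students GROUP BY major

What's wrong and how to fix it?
Bug: Both operands are integers, so '/' performs integer division and truncates

Fix: Cast one side to REAL so the division keeps the fractional part

Corrected query:
SELECT major, SUM(credits) * 1.0 / COUNT(*) AS avg_credits FROM students GROUP BY major

Result:
major | avg_credits
------+------------
Art   | 48.5       
CS    | 46.333333  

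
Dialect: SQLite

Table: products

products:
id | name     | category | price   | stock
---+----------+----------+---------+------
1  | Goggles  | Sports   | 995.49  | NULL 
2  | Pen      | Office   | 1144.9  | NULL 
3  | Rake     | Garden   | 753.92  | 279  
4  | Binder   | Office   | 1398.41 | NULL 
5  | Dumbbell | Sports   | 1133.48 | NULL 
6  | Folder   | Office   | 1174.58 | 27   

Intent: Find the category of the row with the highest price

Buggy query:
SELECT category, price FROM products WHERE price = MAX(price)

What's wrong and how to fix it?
Bug: WHERE is evaluated per row; an aggregate over the whole table isn't defined there

Fix: Use a subquery: WHERE price = (SELECT MAX(price) FROM products)

Corrected query:
SELECT category, price FROM products WHERE price = (SELECT MAX(price) FROM products)

Result:
category | price  
---------+--------
Office   | 1398.41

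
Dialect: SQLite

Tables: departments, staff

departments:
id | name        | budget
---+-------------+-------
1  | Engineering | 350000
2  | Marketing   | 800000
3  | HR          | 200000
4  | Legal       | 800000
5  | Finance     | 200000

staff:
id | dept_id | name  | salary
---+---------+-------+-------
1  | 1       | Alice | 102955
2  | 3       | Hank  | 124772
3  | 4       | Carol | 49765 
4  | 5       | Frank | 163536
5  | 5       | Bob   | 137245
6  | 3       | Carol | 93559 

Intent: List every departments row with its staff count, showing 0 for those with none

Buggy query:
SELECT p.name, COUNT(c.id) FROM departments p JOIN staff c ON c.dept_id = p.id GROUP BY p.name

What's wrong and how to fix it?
Bug: An inner join excludes parents with zero children

Fix: Use LEFT JOIN so parents without children still appear (COUNT(c.id) gives 0)

Corrected query:
SELECT p.name, COUNT(c.id) FROM departments p LEFT JOIN staff c ON c.dept_id = p.id GROUP BY p.name

Result:
name        | COUNT(c.id)
------------+------------
Engineering | 1          
Finance     | 2          
HR          | 2          
Legal       | 1          
Marketing   | 0          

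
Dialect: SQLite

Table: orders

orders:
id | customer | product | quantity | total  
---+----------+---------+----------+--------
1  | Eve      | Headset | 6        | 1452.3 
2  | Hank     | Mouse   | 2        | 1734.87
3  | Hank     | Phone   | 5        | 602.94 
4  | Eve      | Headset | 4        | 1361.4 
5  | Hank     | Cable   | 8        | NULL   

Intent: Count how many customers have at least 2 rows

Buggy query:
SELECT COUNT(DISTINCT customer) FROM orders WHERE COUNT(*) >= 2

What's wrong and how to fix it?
Bug: WHERE filters individual rows, not groups, so a group-level COUNT is invalid there

Fix: Group first with HAVING COUNT(*) >= 2, then COUNT the resulting groups

Corrected query:
SELECT COUNT(*) FROM (SELECT customer FROM orders GROUP BY customer HAVING COUNT(*) >= 2)

Result:
COUNT(*)
--------
2       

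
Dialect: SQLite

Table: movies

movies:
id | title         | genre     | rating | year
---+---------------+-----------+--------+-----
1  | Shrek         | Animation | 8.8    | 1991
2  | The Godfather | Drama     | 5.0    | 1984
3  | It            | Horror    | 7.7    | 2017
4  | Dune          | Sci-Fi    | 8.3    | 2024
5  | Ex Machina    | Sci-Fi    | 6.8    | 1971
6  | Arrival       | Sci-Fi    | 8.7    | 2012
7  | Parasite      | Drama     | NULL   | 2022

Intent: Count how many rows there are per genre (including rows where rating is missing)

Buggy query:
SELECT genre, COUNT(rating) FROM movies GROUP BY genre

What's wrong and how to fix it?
Bug: COUNT(column) counts non-NULL values only; rows with NULL rating aren't counted

Fix: Use COUNT(*) to count all rows regardless of NULL

Corrected query:
SELECT genre, COUNT(*) FROM movies GROUP BY genre

Result:
genre     | COUNT(*)
----------+---------
Animation | 1       
Drama     | 2       
Horror    | 1       
Sci-Fi    | 3       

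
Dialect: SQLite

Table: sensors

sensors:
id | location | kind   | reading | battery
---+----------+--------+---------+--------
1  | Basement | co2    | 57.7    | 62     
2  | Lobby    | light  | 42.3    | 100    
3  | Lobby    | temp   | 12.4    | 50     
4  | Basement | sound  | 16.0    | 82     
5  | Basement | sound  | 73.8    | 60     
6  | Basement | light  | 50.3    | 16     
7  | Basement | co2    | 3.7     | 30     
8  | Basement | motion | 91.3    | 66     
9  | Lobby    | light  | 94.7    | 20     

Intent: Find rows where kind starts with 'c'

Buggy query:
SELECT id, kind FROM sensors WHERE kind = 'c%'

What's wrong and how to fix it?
Bug: '=' compares the literal string including the % character; pattern matching needs LIKE

Fix: Replace '=' with LIKE so 'c%' is treated as a pattern

Corrected query:
SELECT id, kind FROM sensors WHERE kind LIKE 'c%'

Result:
id | kind
---+-----
1  | co2 
7  | co2 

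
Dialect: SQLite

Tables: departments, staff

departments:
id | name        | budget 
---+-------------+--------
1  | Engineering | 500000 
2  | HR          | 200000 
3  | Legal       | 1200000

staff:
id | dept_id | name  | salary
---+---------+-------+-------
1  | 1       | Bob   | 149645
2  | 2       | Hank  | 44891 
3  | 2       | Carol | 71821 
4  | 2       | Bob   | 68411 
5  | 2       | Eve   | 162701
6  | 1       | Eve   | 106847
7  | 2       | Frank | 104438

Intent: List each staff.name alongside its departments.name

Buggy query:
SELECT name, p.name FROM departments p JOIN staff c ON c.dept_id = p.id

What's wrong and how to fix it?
Bug: Both tables have a 'name' column; the unqualified reference is ambiguous

Fix: Prefix ambiguous columns with the table alias

Corrected query:
SELECT c.name, p.name FROM departments p JOIN staff c ON c.dept_id = p.id

Result:
name  | name       
------+------------
Bob   | Engineering
Hank  | HR         
Carol | HR         
Bob   | HR         
Eve   | HR         
Eve   | Engineering
Frank | HR         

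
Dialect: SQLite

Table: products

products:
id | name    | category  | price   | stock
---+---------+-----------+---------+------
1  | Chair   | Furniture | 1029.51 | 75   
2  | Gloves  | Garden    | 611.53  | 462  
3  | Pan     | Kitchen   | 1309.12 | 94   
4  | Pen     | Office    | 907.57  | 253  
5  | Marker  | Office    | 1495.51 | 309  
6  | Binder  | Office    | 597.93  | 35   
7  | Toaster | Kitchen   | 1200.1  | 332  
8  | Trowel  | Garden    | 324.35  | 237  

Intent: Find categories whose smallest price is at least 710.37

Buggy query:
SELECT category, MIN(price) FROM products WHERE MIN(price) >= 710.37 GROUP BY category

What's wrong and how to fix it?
Bug: Aggregates like MIN are computed per group after WHERE runs

Fix: Replace WHERE with HAVING after the GROUP BY

Corrected query:
SELECT category, MIN(price) FROM products GROUP BY category HAVING MIN(price) >= 710.37

Result:
category  | MIN(price)
----------+-----------
Furniture | 1029.51   
Kitchen   | 1200.1    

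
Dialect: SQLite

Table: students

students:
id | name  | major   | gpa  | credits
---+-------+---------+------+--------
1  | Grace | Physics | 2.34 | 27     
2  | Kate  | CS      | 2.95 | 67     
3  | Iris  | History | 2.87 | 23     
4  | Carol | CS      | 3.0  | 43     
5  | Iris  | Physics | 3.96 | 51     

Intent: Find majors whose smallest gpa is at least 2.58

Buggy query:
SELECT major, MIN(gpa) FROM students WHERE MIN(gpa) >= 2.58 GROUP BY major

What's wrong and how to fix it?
Bug: MIN() in WHERE is a misuse of aggregate

Fix: Replace WHERE with HAVING after the GROUP BY

Corrected query:
SELECT major, MIN(gpa) FROM students GROUP BY major HAVING MIN(gpa) >= 2.58

Result:
major   | MIN(gpa)
--------+---------
CS      | 2.95    
History | 2.87    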